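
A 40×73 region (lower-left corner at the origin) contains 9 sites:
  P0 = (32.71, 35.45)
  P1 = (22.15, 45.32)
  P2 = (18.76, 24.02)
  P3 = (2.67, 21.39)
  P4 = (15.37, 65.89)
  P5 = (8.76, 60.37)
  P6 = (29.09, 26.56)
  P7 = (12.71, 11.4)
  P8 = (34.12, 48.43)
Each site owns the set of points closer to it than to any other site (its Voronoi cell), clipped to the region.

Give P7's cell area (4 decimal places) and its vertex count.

1. box [0,40]×[0,73]: [(0, 0) (40, 0) (40, 73) (0, 73)]
2. ⊥bis P7·P0 via (22.71,23.425): [(0, 42.3107) (0, 0) (40, 0) (40, 9.0466)]  |A|=1027.1455
3. ⊥bis P7·P1 via (17.43,28.36): [(16.4465, 28.6337) (0, 33.2108) (0, 0) (40, 0) (40, 9.0466)]  |A|=952.315
4. ⊥bis P7·P2 via (15.735,17.71): [(0, 25.2533) (0, 0) (40, 0) (40, 6.0774)]  |A|=626.6147
5. ⊥bis P7·P3 via (7.69,16.395): [(11.1741, 19.8965) (0, 8.6665) (0, 0) (40, 0) (40, 6.0774)]  |A|=533.9437
6. ⊥bis P7·P4 via (14.04,38.645): [(11.1741, 19.8965) (0, 8.6665) (0, 0) (40, 0) (40, 6.0774)]  |A|=533.9437
7. ⊥bis P7·P5 via (10.735,35.885): [(11.1741, 19.8965) (0, 8.6665) (0, 0) (40, 0) (40, 6.0774)]  |A|=533.9437
8. ⊥bis P7·P6 via (20.9,18.98): [(27.1323, 12.2462) (11.1741, 19.8965) (0, 8.6665) (0, 0) (38.4663, 0)]  |A|=485.4518
9. ⊥bis P7·P8 via (23.415,29.915): [(27.1323, 12.2462) (11.1741, 19.8965) (0, 8.6665) (0, 0) (38.4663, 0)]  |A|=485.4518
10. canonical 5-gon: [(27.1323, 12.2462) (11.1741, 19.8965) (0, 8.6665) (0, 0) (38.4663, 0)]
11. shoelace: 485.4518

Area of P7's cell: 485.4518 (5 vertices)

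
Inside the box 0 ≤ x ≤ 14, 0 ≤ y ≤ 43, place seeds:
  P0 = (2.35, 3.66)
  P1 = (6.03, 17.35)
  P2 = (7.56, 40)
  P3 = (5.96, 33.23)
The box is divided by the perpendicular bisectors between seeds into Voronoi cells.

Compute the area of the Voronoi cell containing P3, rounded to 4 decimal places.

1. box [0,14]×[0,43]: [(0, 0) (14, 0) (14, 43) (0, 43)]
2. ⊥bis P3·P0 via (4.155,18.445): [(0, 18.9523) (14, 17.2431) (14, 43) (0, 43)]  |A|=348.6326
3. ⊥bis P3·P1 via (5.995,25.29): [(0, 25.2636) (14, 25.3253) (14, 43) (0, 43)]  |A|=247.878
4. ⊥bis P3·P2 via (6.76,36.615): [(0, 38.2126) (0, 25.2636) (14, 25.3253) (14, 34.9039)]  |A|=157.6939
5. canonical 4-gon: [(0, 38.2126) (0, 25.2636) (14, 25.3253) (14, 34.9039)]
6. shoelace: 157.6939

Area of P3's cell: 157.6939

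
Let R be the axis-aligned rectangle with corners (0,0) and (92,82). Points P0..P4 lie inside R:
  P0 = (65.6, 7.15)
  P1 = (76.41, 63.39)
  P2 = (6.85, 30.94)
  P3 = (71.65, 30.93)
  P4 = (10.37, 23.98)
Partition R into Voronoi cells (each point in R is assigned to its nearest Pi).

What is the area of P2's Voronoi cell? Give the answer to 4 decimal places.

1. box [0,92]×[0,82]: [(0, 0) (92, 0) (92, 82) (0, 82)]
2. ⊥bis P2·P0 via (36.225,19.045): [(0, 0) (28.513, 0) (61.7178, 82) (0, 82)]  |A|=3699.4606
3. ⊥bis P2·P1 via (41.63,47.165): [(0, 0) (28.513, 0) (44.8322, 40.3007) (25.3793, 82) (0, 82)]  |A|=2941.8178
4. ⊥bis P2·P3 via (39.25,30.935): [(0, 0) (28.513, 0) (39.2493, 26.5136) (39.2533, 52.2597) (25.3793, 82) (0, 82)]  |A|=2869.9764
5. ⊥bis P2·P4 via (8.61,27.46): [(0, 23.1055) (39.2519, 42.957) (39.2533, 52.2597) (25.3793, 82) (0, 82)]  |A|=1715.8552
6. canonical 5-gon: [(0, 23.1055) (39.2519, 42.957) (39.2533, 52.2597) (25.3793, 82) (0, 82)]
7. shoelace: 1715.8552

Area of P2's cell: 1715.8552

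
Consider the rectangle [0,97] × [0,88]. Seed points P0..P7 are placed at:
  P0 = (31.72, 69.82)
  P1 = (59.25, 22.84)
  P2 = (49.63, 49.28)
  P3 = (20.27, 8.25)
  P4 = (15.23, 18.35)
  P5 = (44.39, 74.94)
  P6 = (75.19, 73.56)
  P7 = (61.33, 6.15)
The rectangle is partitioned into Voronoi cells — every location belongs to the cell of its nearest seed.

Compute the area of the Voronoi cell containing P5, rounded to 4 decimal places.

1. box [0,97]×[0,88]: [(0, 0) (97, 0) (97, 88) (0, 88)]
2. ⊥bis P5·P0 via (38.055,72.38): [(67.3041, 0) (97, 0) (97, 88) (31.7429, 88)]  |A|=4177.934
3. ⊥bis P5·P1 via (51.82,48.89): [(47.989, 47.7973) (97, 61.7763) (97, 88) (31.7429, 88)]  |A|=1954.3816
4. ⊥bis P5·P2 via (47.01,62.11): [(42.5714, 61.2036) (97, 72.3184) (97, 88) (31.7429, 88)]  |A|=1301.0911
5. ⊥bis P5·P3 via (32.33,41.595): [(42.5714, 61.2036) (97, 72.3184) (97, 88) (31.7429, 88)]  |A|=1301.0911
6. ⊥bis P5·P4 via (29.81,46.645): [(42.5714, 61.2036) (97, 72.3184) (97, 88) (31.7429, 88)]  |A|=1301.0911
7. ⊥bis P5·P6 via (59.79,74.25): [(42.5714, 61.2036) (59.3591, 64.6318) (60.4061, 88) (31.7429, 88)]  |A|=578.3887
8. ⊥bis P5·P7 via (52.86,40.545): [(42.5714, 61.2036) (59.3591, 64.6318) (60.4061, 88) (31.7429, 88)]  |A|=578.3887
9. canonical 4-gon: [(42.5714, 61.2036) (59.3591, 64.6318) (60.4061, 88) (31.7429, 88)]
10. shoelace: 578.3887

Area of P5's cell: 578.3887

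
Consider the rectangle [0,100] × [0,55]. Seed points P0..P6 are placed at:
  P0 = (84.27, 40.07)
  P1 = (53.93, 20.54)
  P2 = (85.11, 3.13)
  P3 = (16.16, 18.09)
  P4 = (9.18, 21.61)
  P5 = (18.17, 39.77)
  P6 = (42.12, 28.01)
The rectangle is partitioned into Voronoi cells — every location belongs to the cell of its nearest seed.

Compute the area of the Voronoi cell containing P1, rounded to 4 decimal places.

1. box [0,100]×[0,55]: [(0, 0) (100, 0) (100, 55) (0, 55)]
2. ⊥bis P1·P0 via (69.1,30.305): [(0, 0) (88.6075, 0) (53.2037, 55) (0, 55)]  |A|=3899.8075
3. ⊥bis P1·P2 via (69.52,11.835): [(0, 0) (62.9117, 0) (74.8475, 21.3762) (53.2037, 55) (0, 55)]  |A|=3625.1686
4. ⊥bis P1·P3 via (35.045,19.315): [(36.2979, 0) (62.9117, 0) (74.8475, 21.3762) (53.2037, 55) (32.7302, 55)]  |A|=1726.8947
5. ⊥bis P1·P4 via (31.555,21.075): [(36.2979, 0) (62.9117, 0) (74.8475, 21.3762) (53.2037, 55) (32.7302, 55)]  |A|=1726.8947
6. ⊥bis P1·P5 via (36.05,30.155): [(34.5257, 27.3205) (36.2979, 0) (62.9117, 0) (74.8475, 21.3762) (53.2037, 55) (49.4104, 55)]  |A|=1496.0446
7. ⊥bis P1·P6 via (48.025,24.275): [(35.9605, 5.2012) (36.2979, 0) (62.9117, 0) (74.8475, 21.3762) (60.3939, 43.8301)]  |A|=941.784
8. canonical 5-gon: [(35.9605, 5.2012) (36.2979, 0) (62.9117, 0) (74.8475, 21.3762) (60.3939, 43.8301)]
9. shoelace: 941.784

Area of P1's cell: 941.7840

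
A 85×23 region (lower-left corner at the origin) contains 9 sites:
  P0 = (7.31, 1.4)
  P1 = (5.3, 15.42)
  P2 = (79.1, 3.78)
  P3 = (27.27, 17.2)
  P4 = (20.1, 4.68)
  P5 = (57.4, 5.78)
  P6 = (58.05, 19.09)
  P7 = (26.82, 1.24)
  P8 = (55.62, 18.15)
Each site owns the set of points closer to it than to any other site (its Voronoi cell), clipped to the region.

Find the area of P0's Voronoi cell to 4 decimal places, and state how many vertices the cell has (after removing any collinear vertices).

1. box [0,85]×[0,23]: [(0, 0) (85, 0) (85, 23) (0, 23)]
2. ⊥bis P0·P1 via (6.305,8.41): [(0, 7.5061) (0, 0) (85, 0) (85, 19.6922)]  |A|=1155.9282
3. ⊥bis P0·P2 via (43.205,2.59): [(42.8384, 13.6477) (0, 7.5061) (0, 0) (43.2909, 0)]  |A|=456.1839
4. ⊥bis P0·P3 via (17.29,9.3): [(16.8031, 9.9151) (0, 7.5061) (0, 0) (24.6517, 0)]  |A|=185.2746
5. ⊥bis P0·P4 via (13.705,3.04): [(12.1143, 9.2429) (0, 7.5061) (0, 0) (14.4846, 0)]  |A|=112.4049
6. ⊥bis P0·P5 via (32.355,3.59): [(12.1143, 9.2429) (0, 7.5061) (0, 0) (14.4846, 0)]  |A|=112.4049
7. ⊥bis P0·P6 via (32.68,10.245): [(12.1143, 9.2429) (0, 7.5061) (0, 0) (14.4846, 0)]  |A|=112.4049
8. ⊥bis P0·P7 via (17.065,1.32): [(12.1143, 9.2429) (0, 7.5061) (0, 0) (14.4846, 0)]  |A|=112.4049
9. ⊥bis P0·P8 via (31.465,9.775): [(12.1143, 9.2429) (0, 7.5061) (0, 0) (14.4846, 0)]  |A|=112.4049
10. canonical 4-gon: [(12.1143, 9.2429) (0, 7.5061) (0, 0) (14.4846, 0)]
11. shoelace: 112.4049

Area of P0's cell: 112.4049 (4 vertices)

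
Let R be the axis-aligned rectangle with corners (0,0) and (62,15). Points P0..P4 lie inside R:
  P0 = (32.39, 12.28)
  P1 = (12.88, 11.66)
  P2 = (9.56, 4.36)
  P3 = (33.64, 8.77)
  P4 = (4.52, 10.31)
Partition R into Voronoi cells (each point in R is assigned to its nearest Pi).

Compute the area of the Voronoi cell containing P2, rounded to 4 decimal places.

Area of P2's cell: 127.0716

1. box [0,62]×[0,15]: [(0, 0) (62, 0) (62, 15) (0, 15)]
2. ⊥bis P2·P0 via (20.975,8.32): [(0, 0) (23.8613, 0) (18.6576, 15) (0, 15)]  |A|=318.892
3. ⊥bis P2·P1 via (11.22,8.01): [(0, 13.1128) (0, 0) (23.8613, 0) (22.9301, 2.6843)]  |A|=182.3644
4. ⊥bis P2·P3 via (21.6,6.565): [(22.2544, 2.9916) (0, 13.1128) (0, 0) (22.8023, 0)]  |A|=180.0166
5. ⊥bis P2·P4 via (7.04,7.335): [(22.2544, 2.9916) (9.0187, 9.0111) (0, 1.3717) (0, 0) (22.8023, 0)]  |A|=127.0716
6. canonical 5-gon: [(22.2544, 2.9916) (9.0187, 9.0111) (0, 1.3717) (0, 0) (22.8023, 0)]
7. shoelace: 127.0716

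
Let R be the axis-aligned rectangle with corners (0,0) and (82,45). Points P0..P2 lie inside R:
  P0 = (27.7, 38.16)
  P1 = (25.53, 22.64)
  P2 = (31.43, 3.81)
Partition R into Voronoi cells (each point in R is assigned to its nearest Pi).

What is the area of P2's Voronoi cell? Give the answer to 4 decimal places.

Area of P2's cell: 1379.2805

1. box [0,82]×[0,45]: [(0, 0) (82, 0) (82, 45) (0, 45)]
2. ⊥bis P2·P0 via (29.565,20.985): [(0, 17.7746) (0, 0) (82, 0) (82, 26.6788)]  |A|=1822.5898
3. ⊥bis P2·P1 via (28.48,13.225): [(65.806, 24.9203) (0, 4.3014) (0, 0) (82, 0) (82, 26.6788)]  |A|=1379.2805
4. canonical 5-gon: [(65.806, 24.9203) (0, 4.3014) (0, 0) (82, 0) (82, 26.6788)]
5. shoelace: 1379.2805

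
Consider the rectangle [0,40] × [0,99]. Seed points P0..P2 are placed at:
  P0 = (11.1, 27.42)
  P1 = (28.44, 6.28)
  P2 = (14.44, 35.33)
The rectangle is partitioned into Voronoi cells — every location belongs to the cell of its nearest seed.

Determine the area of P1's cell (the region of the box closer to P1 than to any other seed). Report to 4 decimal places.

1. box [0,40]×[0,99]: [(0, 0) (40, 0) (40, 99) (0, 99)]
2. ⊥bis P1·P0 via (19.77,16.85): [(0, 0.6337) (0, 0) (40, 0) (40, 33.4436)]  |A|=681.5463
3. ⊥bis P1·P2 via (21.44,20.805): [(29.0813, 24.4876) (0, 0.6337) (0, 0) (40, 0) (40, 29.7496)]  |A|=661.3794
4. canonical 5-gon: [(29.0813, 24.4876) (0, 0.6337) (0, 0) (40, 0) (40, 29.7496)]
5. shoelace: 661.3794

Area of P1's cell: 661.3794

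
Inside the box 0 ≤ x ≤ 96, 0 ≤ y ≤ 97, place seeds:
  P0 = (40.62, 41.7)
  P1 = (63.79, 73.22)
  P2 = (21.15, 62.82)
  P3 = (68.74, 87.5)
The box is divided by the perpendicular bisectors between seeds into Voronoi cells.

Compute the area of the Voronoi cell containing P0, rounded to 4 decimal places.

Area of P0's cell: 4246.5324

1. box [0,96]×[0,97]: [(0, 0) (96, 0) (96, 97) (0, 97)]
2. ⊥bis P0·P1 via (52.205,57.46): [(0, 95.8353) (0, 0) (96, 0) (96, 25.2668)]  |A|=5812.9007
3. ⊥bis P0·P2 via (30.885,52.26): [(43.4816, 63.8725) (0, 23.7879) (0, 0) (96, 0) (96, 25.2668)]  |A|=4246.5324
4. ⊥bis P0·P3 via (54.68,64.6): [(43.4816, 63.8725) (0, 23.7879) (0, 0) (96, 0) (96, 25.2668)]  |A|=4246.5324
5. canonical 5-gon: [(43.4816, 63.8725) (0, 23.7879) (0, 0) (96, 0) (96, 25.2668)]
6. shoelace: 4246.5324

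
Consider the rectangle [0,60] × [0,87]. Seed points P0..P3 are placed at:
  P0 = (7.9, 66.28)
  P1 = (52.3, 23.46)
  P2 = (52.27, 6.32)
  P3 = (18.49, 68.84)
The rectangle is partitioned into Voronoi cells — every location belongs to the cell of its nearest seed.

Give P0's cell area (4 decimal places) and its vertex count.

Area of P0's cell: 987.8719 (5 vertices)

1. box [0,60]×[0,87]: [(0, 0) (60, 0) (60, 87) (0, 87)]
2. ⊥bis P0·P1 via (30.1,44.87): [(0, 13.6594) (60, 75.8733) (60, 87) (0, 87)]  |A|=2534.0214
3. ⊥bis P0·P2 via (30.085,36.3): [(0, 14.0373) (1.273, 14.9793) (60, 75.8733) (60, 87) (0, 87)]  |A|=2533.7808
4. ⊥bis P0·P3 via (13.195,67.56): [(0, 14.0373) (1.273, 14.9793) (20.9688, 35.4019) (8.4956, 87) (0, 87)]  |A|=987.8719
5. canonical 5-gon: [(0, 14.0373) (1.273, 14.9793) (20.9688, 35.4019) (8.4956, 87) (0, 87)]
6. shoelace: 987.8719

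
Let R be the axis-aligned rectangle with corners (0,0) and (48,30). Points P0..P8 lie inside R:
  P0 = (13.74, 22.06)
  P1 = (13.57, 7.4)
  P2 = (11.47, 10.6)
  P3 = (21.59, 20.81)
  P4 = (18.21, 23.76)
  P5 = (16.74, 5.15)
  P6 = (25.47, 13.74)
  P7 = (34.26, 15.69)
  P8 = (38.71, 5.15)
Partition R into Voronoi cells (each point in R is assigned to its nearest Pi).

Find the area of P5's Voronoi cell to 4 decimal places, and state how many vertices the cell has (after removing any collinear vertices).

1. box [0,48]×[0,30]: [(0, 0) (48, 0) (48, 30) (0, 30)]
2. ⊥bis P5·P0 via (15.24,13.605): [(0, 10.9013) (0, 0) (48, 0) (48, 19.4169)]  |A|=727.6373
3. ⊥bis P5·P1 via (15.155,6.275): [(21.0949, 14.6437) (10.7011, 0) (48, 0) (48, 19.4169)]  |A|=534.3041
4. ⊥bis P5·P2 via (14.105,7.875): [(21.1072, 14.6459) (21.0731, 14.613) (10.7011, 0) (48, 0) (48, 19.4169)]  |A|=534.304
5. ⊥bis P5·P3 via (19.165,12.98): [(19.7791, 12.7898) (10.7011, 0) (48, 0) (48, 4.0496)]  |A|=295.6648
6. ⊥bis P5·P4 via (17.475,14.455): [(19.7791, 12.7898) (10.7011, 0) (48, 0) (48, 4.0496)]  |A|=295.6648
7. ⊥bis P5·P6 via (21.105,9.445): [(18.9555, 11.6295) (10.7011, 0) (30.3985, 0)]  |A|=114.5356
8. ⊥bis P5·P7 via (25.5,10.42): [(18.9555, 11.6295) (10.7011, 0) (30.3985, 0)]  |A|=114.5356
9. ⊥bis P5·P8 via (27.725,5.15): [(27.725, 2.7171) (18.9555, 11.6295) (10.7011, 0) (27.725, 0)]  |A|=110.9034
10. canonical 4-gon: [(27.725, 2.7171) (18.9555, 11.6295) (10.7011, 0) (27.725, 0)]
11. shoelace: 110.9034

Area of P5's cell: 110.9034 (4 vertices)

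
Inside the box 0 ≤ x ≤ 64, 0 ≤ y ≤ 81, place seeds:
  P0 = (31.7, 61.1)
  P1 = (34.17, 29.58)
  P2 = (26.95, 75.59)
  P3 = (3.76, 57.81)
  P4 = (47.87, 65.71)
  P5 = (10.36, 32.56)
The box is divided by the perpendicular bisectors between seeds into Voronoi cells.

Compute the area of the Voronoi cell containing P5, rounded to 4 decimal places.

1. box [0,64]×[0,81]: [(0, 0) (64, 0) (64, 81) (0, 81)]
2. ⊥bis P5·P0 via (21.03,46.83): [(0, 62.5546) (0, 0) (64, 0) (64, 14.7004)]  |A|=2472.159
3. ⊥bis P5·P1 via (22.265,31.07): [(23.963, 44.6369) (0, 62.5546) (0, 0) (18.3764, 0)]  |A|=1159.6301
4. ⊥bis P5·P2 via (18.655,54.075): [(23.963, 44.6369) (3.5542, 59.897) (0, 61.2673) (0, 0) (18.3764, 0)]  |A|=1157.3425
5. ⊥bis P5·P3 via (7.06,45.185): [(23.963, 44.6369) (19.0415, 48.3168) (0, 43.3396) (0, 0) (18.3764, 0)]  |A|=976.6885
6. ⊥bis P5·P4 via (29.115,49.135): [(23.963, 44.6369) (19.0415, 48.3168) (0, 43.3396) (0, 0) (18.3764, 0)]  |A|=976.6885
7. canonical 5-gon: [(23.963, 44.6369) (19.0415, 48.3168) (0, 43.3396) (0, 0) (18.3764, 0)]
8. shoelace: 976.6885

Area of P5's cell: 976.6885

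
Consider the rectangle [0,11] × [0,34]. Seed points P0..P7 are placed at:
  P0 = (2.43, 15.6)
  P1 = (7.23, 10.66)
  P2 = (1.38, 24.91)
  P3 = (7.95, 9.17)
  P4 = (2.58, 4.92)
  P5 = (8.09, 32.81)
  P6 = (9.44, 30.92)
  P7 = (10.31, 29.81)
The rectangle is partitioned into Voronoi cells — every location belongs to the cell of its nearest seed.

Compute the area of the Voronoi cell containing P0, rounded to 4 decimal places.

1. box [0,11]×[0,34]: [(0, 0) (11, 0) (11, 34) (0, 34)]
2. ⊥bis P0·P1 via (4.83,13.13): [(0, 8.4369) (11, 19.1251) (11, 34) (0, 34)]  |A|=222.4089
3. ⊥bis P0·P2 via (1.905,20.255): [(0, 20.0402) (0, 8.4369) (11, 19.1251) (11, 21.2808)]  |A|=75.6738
4. ⊥bis P0·P3 via (5.19,12.385): [(0, 20.0402) (0, 8.4369) (11, 19.1251) (11, 21.2808)]  |A|=75.6738
5. ⊥bis P0·P4 via (2.505,10.26): [(0, 20.0402) (0, 10.2248) (1.8671, 10.251) (11, 19.1251) (11, 21.2808)]  |A|=74.0047
6. ⊥bis P0·P5 via (5.26,24.205): [(0, 20.0402) (0, 10.2248) (1.8671, 10.251) (11, 19.1251) (11, 21.2808)]  |A|=74.0047
7. ⊥bis P0·P6 via (5.935,23.26): [(10.4068, 21.2138) (0, 20.0402) (0, 10.2248) (1.8671, 10.251) (11, 19.1251) (11, 20.9424)]  |A|=73.9044
8. ⊥bis P0·P7 via (6.37,22.705): [(9.2868, 21.0875) (0, 20.0402) (0, 10.2248) (1.8671, 10.251) (11, 19.1251) (11, 20.1375)]  |A|=73.0254
9. canonical 6-gon: [(9.2868, 21.0875) (0, 20.0402) (0, 10.2248) (1.8671, 10.251) (11, 19.1251) (11, 20.1375)]
10. shoelace: 73.0254

Area of P0's cell: 73.0254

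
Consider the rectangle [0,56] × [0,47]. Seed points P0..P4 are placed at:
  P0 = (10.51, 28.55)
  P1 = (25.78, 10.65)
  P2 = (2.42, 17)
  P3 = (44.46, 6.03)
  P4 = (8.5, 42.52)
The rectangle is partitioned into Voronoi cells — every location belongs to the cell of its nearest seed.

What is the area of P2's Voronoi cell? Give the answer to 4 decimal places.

Area of P2's cell: 290.8538

1. box [0,56]×[0,47]: [(0, 0) (56, 0) (56, 47) (0, 47)]
2. ⊥bis P2·P0 via (6.465,22.775): [(0, 27.3033) (0, 0) (38.9806, 0)]  |A|=532.1496
3. ⊥bis P2·P1 via (14.1,13.825): [(14.9226, 16.851) (0, 27.3033) (0, 0) (10.3419, 0)]  |A|=290.8538
4. ⊥bis P2·P3 via (23.44,11.515): [(14.9226, 16.851) (0, 27.3033) (0, 0) (10.3419, 0)]  |A|=290.8538
5. ⊥bis P2·P4 via (5.46,29.76): [(14.9226, 16.851) (0, 27.3033) (0, 0) (10.3419, 0)]  |A|=290.8538
6. canonical 4-gon: [(14.9226, 16.851) (0, 27.3033) (0, 0) (10.3419, 0)]
7. shoelace: 290.8538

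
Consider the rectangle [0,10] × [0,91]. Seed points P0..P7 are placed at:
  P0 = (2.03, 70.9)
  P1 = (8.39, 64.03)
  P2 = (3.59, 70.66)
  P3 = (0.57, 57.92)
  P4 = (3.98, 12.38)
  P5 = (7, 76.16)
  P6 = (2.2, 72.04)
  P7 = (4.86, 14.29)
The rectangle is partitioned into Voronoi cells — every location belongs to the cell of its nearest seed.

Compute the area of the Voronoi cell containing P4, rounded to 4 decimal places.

Area of P4's cell: 130.6777

1. box [0,10]×[0,91]: [(0, 0) (10, 0) (10, 91) (0, 91)]
2. ⊥bis P4·P0 via (3.005,41.64): [(0, 41.5399) (0, 0) (10, 0) (10, 41.8731)]  |A|=417.0648
3. ⊥bis P4·P1 via (6.185,38.205): [(0, 38.7331) (0, 0) (10, 0) (10, 37.8793)]  |A|=383.0618
4. ⊥bis P4·P2 via (3.785,41.52): [(0, 38.7331) (0, 0) (10, 0) (10, 37.8793)]  |A|=383.0618
5. ⊥bis P4·P3 via (2.275,35.15): [(0, 34.9796) (0, 0) (10, 0) (10, 35.7284)]  |A|=353.5405
6. ⊥bis P4·P5 via (5.49,44.27): [(0, 34.9796) (0, 0) (10, 0) (10, 35.7284)]  |A|=353.5405
7. ⊥bis P4·P6 via (3.09,42.21): [(0, 34.9796) (0, 0) (10, 0) (10, 35.7284)]  |A|=353.5405
8. ⊥bis P4·P7 via (4.42,13.335): [(0, 15.3714) (0, 0) (10, 0) (10, 10.7641)]  |A|=130.6777
9. canonical 4-gon: [(0, 15.3714) (0, 0) (10, 0) (10, 10.7641)]
10. shoelace: 130.6777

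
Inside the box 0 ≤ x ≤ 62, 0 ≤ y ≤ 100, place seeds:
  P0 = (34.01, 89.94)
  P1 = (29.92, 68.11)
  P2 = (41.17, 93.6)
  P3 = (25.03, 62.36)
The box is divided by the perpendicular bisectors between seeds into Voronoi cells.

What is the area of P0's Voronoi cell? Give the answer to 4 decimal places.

1. box [0,62]×[0,100]: [(0, 0) (62, 0) (62, 100) (0, 100)]
2. ⊥bis P0·P1 via (31.965,79.025): [(0, 85.0139) (62, 73.3977) (62, 100) (0, 100)]  |A|=1289.2404
3. ⊥bis P0·P2 via (37.59,91.77): [(0, 85.0139) (45.3907, 76.5096) (33.383, 100) (0, 100)]  |A|=732.2062
4. ⊥bis P0·P3 via (29.52,76.15): [(0, 85.7617) (5.4094, 84.0004) (45.3907, 76.5096) (33.383, 100) (0, 100)]  |A|=730.1836
5. canonical 5-gon: [(0, 85.7617) (5.4094, 84.0004) (45.3907, 76.5096) (33.383, 100) (0, 100)]
6. shoelace: 730.1836

Area of P0's cell: 730.1836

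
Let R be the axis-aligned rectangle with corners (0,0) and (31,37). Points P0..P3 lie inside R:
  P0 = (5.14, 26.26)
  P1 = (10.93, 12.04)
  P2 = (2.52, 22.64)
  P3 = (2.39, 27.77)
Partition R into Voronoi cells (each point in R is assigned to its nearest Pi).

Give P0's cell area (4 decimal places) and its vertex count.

1. box [0,31]×[0,37]: [(0, 0) (31, 0) (31, 37) (0, 37)]
2. ⊥bis P0·P1 via (8.035,19.15): [(0, 15.8784) (31, 28.5007) (31, 37) (0, 37)]  |A|=459.1241
3. ⊥bis P0·P2 via (3.83,24.45): [(0, 27.222) (10.0304, 19.9625) (31, 28.5007) (31, 37) (0, 37)]  |A|=402.2338
4. ⊥bis P0·P3 via (3.765,27.015): [(2.7756, 25.2131) (10.0304, 19.9625) (31, 28.5007) (31, 37) (9.2477, 37)]  |A|=334.1633
5. canonical 5-gon: [(2.7756, 25.2131) (10.0304, 19.9625) (31, 28.5007) (31, 37) (9.2477, 37)]
6. shoelace: 334.1633

Area of P0's cell: 334.1633 (5 vertices)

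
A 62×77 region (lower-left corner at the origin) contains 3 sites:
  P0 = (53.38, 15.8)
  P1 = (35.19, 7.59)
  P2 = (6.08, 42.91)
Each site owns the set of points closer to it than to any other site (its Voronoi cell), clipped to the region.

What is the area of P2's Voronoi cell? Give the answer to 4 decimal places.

Area of P2's cell: 2324.2022

1. box [0,62]×[0,77]: [(0, 0) (62, 0) (62, 77) (0, 77)]
2. ⊥bis P2·P0 via (29.73,29.355): [(0, 0) (12.9052, 0) (57.0377, 77) (0, 77)]  |A|=2692.8022
3. ⊥bis P2·P1 via (20.635,25.25): [(0, 8.2431) (33.4135, 35.7818) (57.0377, 77) (0, 77)]  |A|=2324.2022
4. canonical 4-gon: [(0, 8.2431) (33.4135, 35.7818) (57.0377, 77) (0, 77)]
5. shoelace: 2324.2022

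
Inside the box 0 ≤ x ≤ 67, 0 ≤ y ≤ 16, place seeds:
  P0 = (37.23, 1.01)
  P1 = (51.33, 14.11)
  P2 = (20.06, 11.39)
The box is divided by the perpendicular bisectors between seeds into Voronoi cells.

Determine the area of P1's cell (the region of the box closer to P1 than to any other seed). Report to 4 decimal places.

1. box [0,67]×[0,16]: [(0, 0) (67, 0) (67, 16) (0, 16)]
2. ⊥bis P1·P0 via (44.28,7.56): [(51.3038, 0) (67, 0) (67, 16) (36.4386, 16)]  |A|=370.0607
3. ⊥bis P1·P2 via (35.695,12.75): [(51.3038, 0) (67, 0) (67, 16) (36.4386, 16)]  |A|=370.0607
4. canonical 4-gon: [(51.3038, 0) (67, 0) (67, 16) (36.4386, 16)]
5. shoelace: 370.0607

Area of P1's cell: 370.0607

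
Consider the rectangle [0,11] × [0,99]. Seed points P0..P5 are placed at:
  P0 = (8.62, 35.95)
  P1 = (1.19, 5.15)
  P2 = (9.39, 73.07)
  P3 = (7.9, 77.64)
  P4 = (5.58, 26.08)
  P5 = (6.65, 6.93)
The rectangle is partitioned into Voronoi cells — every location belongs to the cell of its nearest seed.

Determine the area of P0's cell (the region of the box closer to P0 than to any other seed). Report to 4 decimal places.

Area of P0's cell: 253.8239

1. box [0,11]×[0,99]: [(0, 0) (11, 0) (11, 99) (0, 99)]
2. ⊥bis P0·P1 via (4.905,20.55): [(0, 21.7333) (11, 19.0797) (11, 99) (0, 99)]  |A|=864.5289
3. ⊥bis P0·P2 via (9.005,54.51): [(0, 54.6968) (0, 21.7333) (11, 19.0797) (11, 54.4686)]  |A|=375.9386
4. ⊥bis P0·P3 via (8.26,56.795): [(0, 54.6968) (0, 21.7333) (11, 19.0797) (11, 54.4686)]  |A|=375.9386
5. ⊥bis P0·P4 via (7.1,31.015): [(0, 54.6968) (0, 33.2018) (11, 29.8138) (11, 54.4686)]  |A|=253.8239
6. ⊥bis P0·P5 via (7.635,21.44): [(0, 54.6968) (0, 33.2018) (11, 29.8138) (11, 54.4686)]  |A|=253.8239
7. canonical 4-gon: [(0, 54.6968) (0, 33.2018) (11, 29.8138) (11, 54.4686)]
8. shoelace: 253.8239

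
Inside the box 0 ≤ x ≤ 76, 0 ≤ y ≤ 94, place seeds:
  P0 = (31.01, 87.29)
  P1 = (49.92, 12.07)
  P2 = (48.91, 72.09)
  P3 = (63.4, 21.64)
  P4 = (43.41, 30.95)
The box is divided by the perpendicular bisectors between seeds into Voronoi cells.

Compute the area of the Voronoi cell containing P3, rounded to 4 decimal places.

1. box [0,76]×[0,94]: [(0, 0) (76, 0) (76, 94) (0, 94)]
2. ⊥bis P3·P0 via (47.205,54.465): [(0, 31.1753) (0, 0) (76, 0) (76, 68.6717)]  |A|=3794.1855
3. ⊥bis P3·P1 via (56.66,16.855): [(34.4328, 48.1635) (68.626, 0) (76, 0) (76, 68.6717)]  |A|=1604.8229
4. ⊥bis P3·P2 via (56.155,46.865): [(38.8776, 41.9027) (68.626, 0) (76, 0) (76, 52.5648)]  |A|=1130.1587
5. ⊥bis P3·P4 via (53.405,26.295): [(64.0398, 49.1296) (52.0396, 23.3632) (68.626, 0) (76, 0) (76, 52.5648)]  |A|=849.3511
6. canonical 5-gon: [(64.0398, 49.1296) (52.0396, 23.3632) (68.626, 0) (76, 0) (76, 52.5648)]
7. shoelace: 849.3511

Area of P3's cell: 849.3511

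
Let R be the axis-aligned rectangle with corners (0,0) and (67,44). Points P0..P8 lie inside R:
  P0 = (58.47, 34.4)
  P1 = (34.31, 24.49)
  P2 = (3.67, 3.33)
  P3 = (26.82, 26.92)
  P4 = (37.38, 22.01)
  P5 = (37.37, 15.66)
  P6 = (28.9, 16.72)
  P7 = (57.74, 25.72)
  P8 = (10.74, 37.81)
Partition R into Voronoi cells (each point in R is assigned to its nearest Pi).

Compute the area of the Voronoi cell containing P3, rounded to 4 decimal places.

1. box [0,67]×[0,44]: [(0, 0) (67, 0) (67, 44) (0, 44)]
2. ⊥bis P3·P0 via (42.645,30.66): [(0, 0) (49.891, 0) (39.4923, 44) (0, 44)]  |A|=1966.4331
3. ⊥bis P3·P1 via (30.565,25.705): [(0, 0) (22.2255, 0) (36.5005, 44) (0, 44)]  |A|=1291.971
4. ⊥bis P3·P2 via (15.245,15.125): [(0, 30.0857) (24.2617, 6.2764) (36.5005, 44) (0, 44)]  |A|=857.2575
5. ⊥bis P3·P4 via (32.1,24.465): [(0, 30.0857) (23.8369, 6.6934) (25.6902, 10.6793) (36.5005, 44) (0, 44)]  |A|=856.0244
6. ⊥bis P3·P5 via (32.095,21.29): [(0, 30.0857) (20.2612, 10.2024) (27.8389, 17.3022) (36.5005, 44) (0, 44)]  |A|=828.1811
7. ⊥bis P3·P6 via (27.86,21.82): [(0, 30.0857) (11.7669, 18.5383) (29.4069, 22.1355) (36.5005, 44) (0, 44)]  |A|=726.6346
8. ⊥bis P3·P7 via (42.28,26.32): [(0, 30.0857) (11.7669, 18.5383) (29.4069, 22.1355) (36.5005, 44) (0, 44)]  |A|=726.6346
9. ⊥bis P3·P8 via (18.78,32.365): [(10.3546, 19.9242) (11.7669, 18.5383) (29.4069, 22.1355) (36.5005, 44) (26.6597, 44)]  |A|=333.6692
10. canonical 5-gon: [(10.3546, 19.9242) (11.7669, 18.5383) (29.4069, 22.1355) (36.5005, 44) (26.6597, 44)]
11. shoelace: 333.6692

Area of P3's cell: 333.6692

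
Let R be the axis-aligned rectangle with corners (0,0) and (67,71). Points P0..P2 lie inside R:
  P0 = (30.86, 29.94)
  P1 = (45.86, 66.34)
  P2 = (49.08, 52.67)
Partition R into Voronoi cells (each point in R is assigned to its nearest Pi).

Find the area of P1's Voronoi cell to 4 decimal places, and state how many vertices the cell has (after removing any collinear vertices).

1. box [0,67]×[0,71]: [(0, 0) (67, 0) (67, 71) (0, 71)]
2. ⊥bis P1·P0 via (38.36,48.14): [(0, 63.9477) (67, 36.3378) (67, 71) (0, 71)]  |A|=1397.4359
3. ⊥bis P1·P2 via (47.47,59.505): [(0, 63.9477) (24.1251, 54.006) (67, 64.1053) (67, 71) (0, 71)]  |A|=802.1703
4. canonical 5-gon: [(0, 63.9477) (24.1251, 54.006) (67, 64.1053) (67, 71) (0, 71)]
5. shoelace: 802.1703

Area of P1's cell: 802.1703 (5 vertices)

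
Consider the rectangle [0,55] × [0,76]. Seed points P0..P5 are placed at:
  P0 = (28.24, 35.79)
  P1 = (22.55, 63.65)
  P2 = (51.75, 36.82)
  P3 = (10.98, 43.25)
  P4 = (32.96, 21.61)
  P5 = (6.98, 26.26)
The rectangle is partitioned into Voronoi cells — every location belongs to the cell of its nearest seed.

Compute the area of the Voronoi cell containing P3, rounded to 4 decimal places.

1. box [0,55]×[0,76]: [(0, 0) (55, 0) (55, 76) (0, 76)]
2. ⊥bis P3·P0 via (19.61,39.52): [(0, 0) (2.5289, 0) (35.3771, 76) (0, 76)]  |A|=1440.4307
3. ⊥bis P3·P1 via (16.765,53.45): [(0, 62.9584) (0, 0) (2.5289, 0) (23.8853, 49.4117)]  |A|=814.3697
4. ⊥bis P3·P2 via (31.365,40.035): [(0, 62.9584) (0, 0) (2.5289, 0) (23.8853, 49.4117)]  |A|=814.3697
5. ⊥bis P3·P4 via (21.97,32.43): [(0, 62.9584) (0, 10.1148) (12.3008, 22.6089) (23.8853, 49.4117)]  |A|=723.5714
6. ⊥bis P3·P5 via (8.98,34.755): [(0, 62.9584) (0, 36.8692) (16.7589, 32.9236) (23.8853, 49.4117)]  |A|=463.7946
7. canonical 4-gon: [(0, 62.9584) (0, 36.8692) (16.7589, 32.9236) (23.8853, 49.4117)]
8. shoelace: 463.7946

Area of P3's cell: 463.7946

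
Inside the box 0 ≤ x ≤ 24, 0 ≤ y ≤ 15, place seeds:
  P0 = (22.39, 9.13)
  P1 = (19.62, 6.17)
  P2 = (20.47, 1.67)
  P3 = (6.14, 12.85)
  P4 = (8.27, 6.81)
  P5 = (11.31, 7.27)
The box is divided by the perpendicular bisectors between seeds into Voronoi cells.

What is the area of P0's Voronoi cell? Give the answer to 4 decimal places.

Area of P0's cell: 51.4431

1. box [0,24]×[0,15]: [(0, 0) (24, 0) (24, 15) (0, 15)]
2. ⊥bis P0·P1 via (21.005,7.65): [(24, 4.8472) (24, 15) (13.1508, 15)]  |A|=55.0744
3. ⊥bis P0·P2 via (21.43,5.4): [(24, 4.8472) (24, 15) (13.1508, 15)]  |A|=55.0744
4. ⊥bis P0·P3 via (14.265,10.99): [(14.8244, 13.4338) (24, 4.8472) (24, 15) (15.183, 15)]  |A|=53.483
5. ⊥bis P0·P4 via (15.33,7.97): [(14.8244, 13.4338) (24, 4.8472) (24, 15) (15.183, 15)]  |A|=53.483
6. ⊥bis P0·P5 via (16.85,8.2): [(16.1852, 12.1605) (24, 4.8472) (24, 15) (15.7085, 15)]  |A|=51.4431
7. canonical 4-gon: [(16.1852, 12.1605) (24, 4.8472) (24, 15) (15.7085, 15)]
8. shoelace: 51.4431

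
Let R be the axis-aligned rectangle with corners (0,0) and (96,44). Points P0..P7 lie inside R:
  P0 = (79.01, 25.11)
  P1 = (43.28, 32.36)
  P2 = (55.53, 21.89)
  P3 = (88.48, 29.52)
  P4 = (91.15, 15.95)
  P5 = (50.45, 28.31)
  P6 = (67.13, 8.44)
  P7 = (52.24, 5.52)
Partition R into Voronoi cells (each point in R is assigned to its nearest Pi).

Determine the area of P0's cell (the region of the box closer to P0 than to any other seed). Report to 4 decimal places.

Area of P0's cell: 418.8052

1. box [0,96]×[0,44]: [(0, 0) (96, 0) (96, 44) (0, 44)]
2. ⊥bis P0·P1 via (61.145,28.735): [(55.3144, 0) (96, 0) (96, 44) (64.2424, 44)]  |A|=1593.7506
3. ⊥bis P0·P2 via (67.27,23.5): [(70.4927, 0) (96, 0) (96, 44) (64.4587, 44)]  |A|=1255.0689
4. ⊥bis P0·P3 via (83.745,27.315): [(70.4927, 0) (96, 0) (96, 0.9987) (75.9751, 44) (64.4587, 44)]  |A|=824.5208
5. ⊥bis P0·P4 via (85.08,20.53): [(70.3538, 1.013) (86.2083, 22.0254) (75.9751, 44) (64.4587, 44)]  |A|=529.2384
6. ⊥bis P0·P5 via (64.73,26.71): [(65.6742, 35.1367) (70.3538, 1.013) (86.2083, 22.0254) (75.9751, 44) (66.6673, 44)]  |A|=519.4507
7. ⊥bis P0·P6 via (73.07,16.775): [(65.6742, 35.1367) (67.6639, 20.6277) (79.0377, 12.522) (86.2083, 22.0254) (75.9751, 44) (66.6673, 44)]  |A|=418.8052
8. ⊥bis P0·P7 via (65.625,15.315): [(65.6742, 35.1367) (67.6639, 20.6277) (79.0377, 12.522) (86.2083, 22.0254) (75.9751, 44) (66.6673, 44)]  |A|=418.8052
9. canonical 6-gon: [(65.6742, 35.1367) (67.6639, 20.6277) (79.0377, 12.522) (86.2083, 22.0254) (75.9751, 44) (66.6673, 44)]
10. shoelace: 418.8052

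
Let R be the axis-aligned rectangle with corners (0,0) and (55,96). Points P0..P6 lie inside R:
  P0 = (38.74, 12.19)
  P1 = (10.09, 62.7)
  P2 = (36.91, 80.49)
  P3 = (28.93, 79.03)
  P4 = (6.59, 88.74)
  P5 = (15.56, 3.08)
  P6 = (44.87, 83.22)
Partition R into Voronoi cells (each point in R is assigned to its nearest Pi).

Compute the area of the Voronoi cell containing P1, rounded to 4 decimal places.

1. box [0,55]×[0,96]: [(0, 0) (55, 0) (55, 96) (0, 96)]
2. ⊥bis P1·P0 via (24.415,37.445): [(0, 23.5965) (55, 54.7933) (55, 96) (0, 96)]  |A|=3124.2829
3. ⊥bis P1·P2 via (23.5,71.595): [(0, 23.5965) (40.2095, 46.4039) (7.3119, 96) (0, 96)]  |A|=1636.9773
4. ⊥bis P1·P3 via (19.51,70.865): [(0, 93.3738) (0, 23.5965) (40.2095, 46.4039) (38.5707, 48.8746)]  |A|=1414.0415
5. ⊥bis P1·P4 via (8.34,75.72): [(14.5754, 76.5581) (0, 74.599) (0, 23.5965) (40.2095, 46.4039) (38.5707, 48.8746)]  |A|=1277.2169
6. ⊥bis P1·P5 via (12.825,32.89): [(14.5754, 76.5581) (0, 74.599) (0, 31.7133) (17.0714, 33.2796) (40.2095, 46.4039) (38.5707, 48.8746)]  |A|=1207.9338
7. ⊥bis P1·P6 via (27.48,72.96): [(14.5754, 76.5581) (0, 74.599) (0, 31.7133) (17.0714, 33.2796) (40.2095, 46.4039) (38.5707, 48.8746)]  |A|=1207.9338
8. canonical 6-gon: [(14.5754, 76.5581) (0, 74.599) (0, 31.7133) (17.0714, 33.2796) (40.2095, 46.4039) (38.5707, 48.8746)]
9. shoelace: 1207.9338

Area of P1's cell: 1207.9338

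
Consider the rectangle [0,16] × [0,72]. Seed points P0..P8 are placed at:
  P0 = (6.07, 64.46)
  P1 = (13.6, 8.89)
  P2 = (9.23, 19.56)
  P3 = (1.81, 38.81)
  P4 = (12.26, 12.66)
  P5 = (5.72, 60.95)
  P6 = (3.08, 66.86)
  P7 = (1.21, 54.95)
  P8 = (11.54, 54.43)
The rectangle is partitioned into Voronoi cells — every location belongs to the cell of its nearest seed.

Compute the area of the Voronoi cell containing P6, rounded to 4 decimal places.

Area of P6's cell: 55.7246

1. box [0,16]×[0,72]: [(0, 0) (16, 0) (16, 72) (0, 72)]
2. ⊥bis P6·P0 via (4.575,65.66): [(0, 59.9603) (9.664, 72) (0, 72)]  |A|=58.1755
3. ⊥bis P6·P1 via (8.34,37.875): [(0, 59.9603) (9.664, 72) (0, 72)]  |A|=58.1755
4. ⊥bis P6·P2 via (6.155,43.21): [(0, 59.9603) (9.664, 72) (0, 72)]  |A|=58.1755
5. ⊥bis P6·P3 via (2.445,52.835): [(0, 59.9603) (9.664, 72) (0, 72)]  |A|=58.1755
6. ⊥bis P6·P4 via (7.67,39.76): [(0, 59.9603) (9.664, 72) (0, 72)]  |A|=58.1755
7. ⊥bis P6·P5 via (4.4,63.905): [(0, 61.9395) (2.4767, 63.0459) (9.664, 72) (0, 72)]  |A|=55.7246
8. ⊥bis P6·P7 via (2.145,60.905): [(0, 61.9395) (2.4767, 63.0459) (9.664, 72) (0, 72)]  |A|=55.7246
9. ⊥bis P6·P8 via (7.31,60.645): [(0, 61.9395) (2.4767, 63.0459) (9.664, 72) (0, 72)]  |A|=55.7246
10. canonical 4-gon: [(0, 61.9395) (2.4767, 63.0459) (9.664, 72) (0, 72)]
11. shoelace: 55.7246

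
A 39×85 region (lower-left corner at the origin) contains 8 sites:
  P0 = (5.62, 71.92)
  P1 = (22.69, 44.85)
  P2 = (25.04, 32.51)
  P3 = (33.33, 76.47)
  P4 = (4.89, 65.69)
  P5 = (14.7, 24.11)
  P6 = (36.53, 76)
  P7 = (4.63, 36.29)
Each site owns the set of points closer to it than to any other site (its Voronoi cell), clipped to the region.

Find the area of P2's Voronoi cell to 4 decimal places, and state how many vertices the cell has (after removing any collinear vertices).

1. box [0,39]×[0,85]: [(0, 0) (39, 0) (39, 85) (0, 85)]
2. ⊥bis P2·P0 via (15.33,52.215): [(0, 44.6609) (0, 0) (39, 0) (39, 63.8788)]  |A|=2116.5239
3. ⊥bis P2·P1 via (23.865,38.68): [(0, 34.1352) (0, 0) (39, 0) (39, 41.5623)]  |A|=1476.1009
4. ⊥bis P2·P3 via (29.185,54.49): [(0, 34.1352) (0, 0) (39, 0) (39, 41.5623)]  |A|=1476.1009
5. ⊥bis P2·P4 via (14.965,49.1): [(0, 34.1352) (0, 0) (39, 0) (39, 41.5623)]  |A|=1476.1009
6. ⊥bis P2·P5 via (19.87,28.31): [(13.1096, 36.6318) (39, 4.7619) (39, 41.5623)]  |A|=476.3889
7. ⊥bis P2·P6 via (30.785,54.255): [(13.1096, 36.6318) (39, 4.7619) (39, 41.5623)]  |A|=476.3889
8. ⊥bis P2·P7 via (14.835,34.4): [(15.3265, 37.054) (14.8513, 34.4878) (39, 4.7619) (39, 41.5623)]  |A|=473.6448
9. canonical 4-gon: [(15.3265, 37.054) (14.8513, 34.4878) (39, 4.7619) (39, 41.5623)]
10. shoelace: 473.6448

Area of P2's cell: 473.6448 (4 vertices)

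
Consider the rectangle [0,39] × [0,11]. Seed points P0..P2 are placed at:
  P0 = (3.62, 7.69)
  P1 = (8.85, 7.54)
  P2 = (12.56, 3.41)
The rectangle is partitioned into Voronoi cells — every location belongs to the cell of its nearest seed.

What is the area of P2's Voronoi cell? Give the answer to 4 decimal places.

Area of P2's cell: 310.4054

1. box [0,39]×[0,11]: [(0, 0) (39, 0) (39, 11) (0, 11)]
2. ⊥bis P2·P0 via (8.09,5.55): [(5.433, 0) (39, 0) (39, 11) (10.6992, 11)]  |A|=340.2733
3. ⊥bis P2·P1 via (10.705,5.475): [(6.0538, 1.2968) (5.433, 0) (39, 0) (39, 11) (16.8555, 11)]  |A|=310.4054
4. canonical 5-gon: [(6.0538, 1.2968) (5.433, 0) (39, 0) (39, 11) (16.8555, 11)]
5. shoelace: 310.4054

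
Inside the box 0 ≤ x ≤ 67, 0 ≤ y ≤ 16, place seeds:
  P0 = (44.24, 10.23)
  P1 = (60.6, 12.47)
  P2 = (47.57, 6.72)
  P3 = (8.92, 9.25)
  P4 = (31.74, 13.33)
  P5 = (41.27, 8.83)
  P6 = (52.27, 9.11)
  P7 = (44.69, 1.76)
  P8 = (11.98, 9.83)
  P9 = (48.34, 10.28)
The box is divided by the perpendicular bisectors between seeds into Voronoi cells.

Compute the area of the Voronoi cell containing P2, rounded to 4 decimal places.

1. box [0,67]×[0,16]: [(0, 0) (67, 0) (67, 16) (0, 16)]
2. ⊥bis P2·P0 via (45.905,8.475): [(36.9719, 0) (67, 0) (67, 16) (53.8368, 16)]  |A|=345.5308
3. ⊥bis P2·P1 via (54.085,9.595): [(52.0194, 14.2758) (36.9719, 0) (58.3192, 0)]  |A|=152.3751
4. ⊥bis P2·P3 via (28.245,7.985): [(52.0194, 14.2758) (36.9719, 0) (58.3192, 0)]  |A|=152.3751
5. ⊥bis P2·P4 via (39.655,10.025): [(52.0194, 14.2758) (36.9719, 0) (58.3192, 0)]  |A|=152.3751
6. ⊥bis P2·P5 via (44.42,7.775): [(52.0194, 14.2758) (44.072, 6.736) (41.816, 0) (58.3192, 0)]  |A|=136.0602
7. ⊥bis P2·P6 via (49.92,7.915): [(48.4213, 10.8623) (44.072, 6.736) (41.816, 0) (53.9449, 0)]  |A|=75.8673
8. ⊥bis P2·P7 via (46.13,4.24): [(48.4213, 10.8623) (44.072, 6.736) (43.7072, 5.6468) (53.4322, 0) (53.9449, 0)]  |A|=43.0702
9. ⊥bis P2·P8 via (29.775,8.275): [(48.4213, 10.8623) (44.072, 6.736) (43.7072, 5.6468) (53.4322, 0) (53.9449, 0)]  |A|=43.0702
10. ⊥bis P2·P9 via (47.955,8.5): [(49.8286, 8.0948) (46.3071, 8.8564) (44.072, 6.736) (43.7072, 5.6468) (53.4322, 0) (53.9449, 0)]  |A|=38.7332
11. canonical 6-gon: [(49.8286, 8.0948) (46.3071, 8.8564) (44.072, 6.736) (43.7072, 5.6468) (53.4322, 0) (53.9449, 0)]
12. shoelace: 38.7332

Area of P2's cell: 38.7332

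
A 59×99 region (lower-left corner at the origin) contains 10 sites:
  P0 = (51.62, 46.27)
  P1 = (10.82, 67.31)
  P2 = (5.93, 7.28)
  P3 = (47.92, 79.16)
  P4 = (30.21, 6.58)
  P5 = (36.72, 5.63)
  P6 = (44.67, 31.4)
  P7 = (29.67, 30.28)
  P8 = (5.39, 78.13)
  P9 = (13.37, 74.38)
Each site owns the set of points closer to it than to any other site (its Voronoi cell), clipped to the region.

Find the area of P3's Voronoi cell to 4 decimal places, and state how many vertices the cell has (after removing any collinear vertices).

1. box [0,59]×[0,99]: [(0, 0) (59, 0) (59, 99) (0, 99)]
2. ⊥bis P3·P0 via (49.77,62.715): [(0, 57.1161) (59, 63.7533) (59, 99) (0, 99)]  |A|=2275.3526
3. ⊥bis P3·P1 via (29.37,73.235): [(33.3212, 60.8646) (59, 63.7533) (59, 99) (21.1405, 99)]  |A|=1174.4405
4. ⊥bis P3·P2 via (26.925,43.22): [(33.3212, 60.8646) (59, 63.7533) (59, 99) (21.1405, 99)]  |A|=1174.4405
5. ⊥bis P3·P4 via (39.065,42.87): [(33.3212, 60.8646) (59, 63.7533) (59, 99) (21.1405, 99)]  |A|=1174.4405
6. ⊥bis P3·P5 via (42.32,42.395): [(33.3212, 60.8646) (59, 63.7533) (59, 99) (21.1405, 99)]  |A|=1174.4405
7. ⊥bis P3·P6 via (46.295,55.28): [(33.3212, 60.8646) (59, 63.7533) (59, 99) (21.1405, 99)]  |A|=1174.4405
8. ⊥bis P3·P7 via (38.795,54.72): [(33.3212, 60.8646) (59, 63.7533) (59, 99) (21.1405, 99)]  |A|=1174.4405
9. ⊥bis P3·P8 via (26.655,78.645): [(26.574, 81.9887) (33.3212, 60.8646) (59, 63.7533) (59, 99) (26.162, 99)]  |A|=1131.7287
10. ⊥bis P3·P9 via (30.645,76.77): [(32.482, 63.4918) (33.3212, 60.8646) (59, 63.7533) (59, 99) (27.5695, 99)]  |A|=1060.2995
11. canonical 5-gon: [(32.482, 63.4918) (33.3212, 60.8646) (59, 63.7533) (59, 99) (27.5695, 99)]
12. shoelace: 1060.2995

Area of P3's cell: 1060.2995 (5 vertices)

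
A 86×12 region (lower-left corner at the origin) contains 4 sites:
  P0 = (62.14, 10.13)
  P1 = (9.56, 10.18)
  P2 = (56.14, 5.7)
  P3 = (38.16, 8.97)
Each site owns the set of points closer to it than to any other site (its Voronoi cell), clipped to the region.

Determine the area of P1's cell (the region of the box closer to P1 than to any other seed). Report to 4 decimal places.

1. box [0,86]×[0,12]: [(0, 0) (86, 0) (86, 12) (0, 12)]
2. ⊥bis P1·P0 via (35.85,10.155): [(0, 0) (35.8403, 0) (35.8518, 12) (0, 12)]  |A|=430.1526
3. ⊥bis P1·P2 via (32.85,7.94): [(0, 0) (32.0863, 0) (33.2405, 12) (0, 12)]  |A|=391.961
4. ⊥bis P1·P3 via (23.86,9.575): [(0, 0) (23.4549, 0) (23.9626, 12) (0, 12)]  |A|=284.505
5. canonical 4-gon: [(0, 0) (23.4549, 0) (23.9626, 12) (0, 12)]
6. shoelace: 284.505

Area of P1's cell: 284.5050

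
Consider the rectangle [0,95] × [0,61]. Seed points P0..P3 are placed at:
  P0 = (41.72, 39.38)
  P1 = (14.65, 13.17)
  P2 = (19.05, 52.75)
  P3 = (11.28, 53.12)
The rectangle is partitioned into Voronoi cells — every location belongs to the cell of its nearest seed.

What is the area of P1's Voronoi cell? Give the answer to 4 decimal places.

1. box [0,95]×[0,61]: [(0, 0) (95, 0) (95, 61) (0, 61)]
2. ⊥bis P1·P0 via (28.185,26.275): [(0, 55.3848) (0, 0) (53.6253, 0)]  |A|=1485.0122
3. ⊥bis P1·P2 via (16.85,32.96): [(22.2989, 32.3543) (0, 34.8332) (0, 0) (53.6253, 0)]  |A|=1255.873
4. ⊥bis P1·P3 via (12.965,33.145): [(22.2989, 32.3543) (14.2277, 33.2515) (0, 32.0513) (0, 0) (53.6253, 0)]  |A|=1236.0835
5. canonical 5-gon: [(22.2989, 32.3543) (14.2277, 33.2515) (0, 32.0513) (0, 0) (53.6253, 0)]
6. shoelace: 1236.0835

Area of P1's cell: 1236.0835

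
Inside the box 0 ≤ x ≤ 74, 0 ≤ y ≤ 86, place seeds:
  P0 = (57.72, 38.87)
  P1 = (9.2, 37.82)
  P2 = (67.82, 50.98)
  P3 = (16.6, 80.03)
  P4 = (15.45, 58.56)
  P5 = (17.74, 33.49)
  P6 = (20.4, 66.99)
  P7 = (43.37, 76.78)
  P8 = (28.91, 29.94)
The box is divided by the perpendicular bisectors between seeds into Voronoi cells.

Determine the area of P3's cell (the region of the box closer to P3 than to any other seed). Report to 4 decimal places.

1. box [0,74]×[0,86]: [(0, 0) (74, 0) (74, 86) (0, 86)]
2. ⊥bis P3·P0 via (37.16,59.45): [(0, 22.3261) (63.7358, 86) (0, 86)]  |A|=2029.1539
3. ⊥bis P3·P1 via (12.9,58.925): [(0, 61.1865) (33.0912, 55.3852) (63.7358, 86) (0, 86)]  |A|=1386.1839
4. ⊥bis P3·P2 via (42.21,65.505): [(0, 61.1865) (33.0912, 55.3852) (40.8884, 63.1747) (53.834, 86) (0, 86)]  |A|=1273.1777
5. ⊥bis P3·P4 via (16.025,69.295): [(0, 70.1533) (43.5241, 67.8221) (53.834, 86) (0, 86)]  |A|=834.1513
6. ⊥bis P3·P5 via (17.17,56.76): [(0, 70.1533) (43.5241, 67.8221) (53.834, 86) (0, 86)]  |A|=834.1513
7. ⊥bis P3·P6 via (18.5,73.51): [(0, 70.1533) (5.8974, 69.8375) (52.3437, 83.3724) (53.834, 86) (0, 86)]  |A|=532.7089
8. ⊥bis P3·P7 via (29.985,78.405): [(0, 70.1533) (5.8974, 69.8375) (29.7902, 76.8001) (30.9071, 86) (0, 86)]  |A|=402.5128
9. ⊥bis P3·P8 via (22.755,54.985): [(0, 70.1533) (5.8974, 69.8375) (29.7902, 76.8001) (30.9071, 86) (0, 86)]  |A|=402.5128
10. canonical 5-gon: [(0, 70.1533) (5.8974, 69.8375) (29.7902, 76.8001) (30.9071, 86) (0, 86)]
11. shoelace: 402.5128

Area of P3's cell: 402.5128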